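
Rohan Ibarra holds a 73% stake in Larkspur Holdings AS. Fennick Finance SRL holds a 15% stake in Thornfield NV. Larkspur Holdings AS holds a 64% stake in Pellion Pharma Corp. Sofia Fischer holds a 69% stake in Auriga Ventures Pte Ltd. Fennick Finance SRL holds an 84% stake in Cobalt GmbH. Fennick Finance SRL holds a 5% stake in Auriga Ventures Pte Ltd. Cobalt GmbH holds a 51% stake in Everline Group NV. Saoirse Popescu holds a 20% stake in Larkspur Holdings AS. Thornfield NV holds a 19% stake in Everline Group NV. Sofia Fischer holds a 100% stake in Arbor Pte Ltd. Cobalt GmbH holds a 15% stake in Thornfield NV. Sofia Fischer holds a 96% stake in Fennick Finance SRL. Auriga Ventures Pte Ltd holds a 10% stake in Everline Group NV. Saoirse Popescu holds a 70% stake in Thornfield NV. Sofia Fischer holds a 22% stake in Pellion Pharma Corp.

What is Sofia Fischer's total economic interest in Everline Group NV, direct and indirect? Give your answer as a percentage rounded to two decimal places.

Sofia reaches Everline along 5 paths.
Via Auriga: 69% × 10% = 6.9%.
Via Fennick → Auriga: 96% × 5% × 10% = 0.48%.
Via Fennick → Cobalt: 96% × 84% × 51% = 41.1264%.
Via Fennick → Cobalt → Thornfield: 96% × 84% × 15% × 19% = 2.29824%.
Via Fennick → Thornfield: 96% × 15% × 19% = 2.736%.
Total: 6.9% + 0.48% + 41.1264% + 2.29824% + 2.736% = 53.54064%.
Rounded: 53.54%.

53.54%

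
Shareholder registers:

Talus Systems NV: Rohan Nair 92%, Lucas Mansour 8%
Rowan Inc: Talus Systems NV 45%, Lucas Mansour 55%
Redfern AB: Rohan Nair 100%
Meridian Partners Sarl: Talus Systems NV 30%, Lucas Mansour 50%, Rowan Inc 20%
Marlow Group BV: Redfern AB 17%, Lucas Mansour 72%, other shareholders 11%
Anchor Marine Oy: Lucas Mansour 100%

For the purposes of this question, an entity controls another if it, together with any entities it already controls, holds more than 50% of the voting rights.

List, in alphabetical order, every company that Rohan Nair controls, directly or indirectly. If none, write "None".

Redfern AB, Talus Systems NV

Rohan holds 92% of Talus, so Rohan controls Talus.
Rohan holds 100% of Redfern, so Rohan controls Redfern.
No other company's threshold is met.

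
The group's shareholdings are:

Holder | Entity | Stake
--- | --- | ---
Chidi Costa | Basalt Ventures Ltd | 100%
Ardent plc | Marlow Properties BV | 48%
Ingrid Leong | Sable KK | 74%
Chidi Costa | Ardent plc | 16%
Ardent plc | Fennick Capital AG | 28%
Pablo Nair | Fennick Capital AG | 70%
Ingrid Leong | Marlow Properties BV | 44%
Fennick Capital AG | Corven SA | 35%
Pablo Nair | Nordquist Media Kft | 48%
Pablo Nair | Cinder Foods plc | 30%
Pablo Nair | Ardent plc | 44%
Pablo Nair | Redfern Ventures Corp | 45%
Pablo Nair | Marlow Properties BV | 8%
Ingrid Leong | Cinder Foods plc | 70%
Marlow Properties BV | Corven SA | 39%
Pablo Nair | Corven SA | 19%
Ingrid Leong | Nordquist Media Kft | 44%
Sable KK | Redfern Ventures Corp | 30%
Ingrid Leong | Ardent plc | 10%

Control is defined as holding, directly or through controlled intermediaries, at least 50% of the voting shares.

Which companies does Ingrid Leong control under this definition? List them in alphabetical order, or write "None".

Ingrid holds 74% of Sable, so Ingrid controls Sable.
Ingrid holds 70% of Cinder, so Ingrid controls Cinder.
No other company's threshold is met.

Cinder Foods plc, Sable KK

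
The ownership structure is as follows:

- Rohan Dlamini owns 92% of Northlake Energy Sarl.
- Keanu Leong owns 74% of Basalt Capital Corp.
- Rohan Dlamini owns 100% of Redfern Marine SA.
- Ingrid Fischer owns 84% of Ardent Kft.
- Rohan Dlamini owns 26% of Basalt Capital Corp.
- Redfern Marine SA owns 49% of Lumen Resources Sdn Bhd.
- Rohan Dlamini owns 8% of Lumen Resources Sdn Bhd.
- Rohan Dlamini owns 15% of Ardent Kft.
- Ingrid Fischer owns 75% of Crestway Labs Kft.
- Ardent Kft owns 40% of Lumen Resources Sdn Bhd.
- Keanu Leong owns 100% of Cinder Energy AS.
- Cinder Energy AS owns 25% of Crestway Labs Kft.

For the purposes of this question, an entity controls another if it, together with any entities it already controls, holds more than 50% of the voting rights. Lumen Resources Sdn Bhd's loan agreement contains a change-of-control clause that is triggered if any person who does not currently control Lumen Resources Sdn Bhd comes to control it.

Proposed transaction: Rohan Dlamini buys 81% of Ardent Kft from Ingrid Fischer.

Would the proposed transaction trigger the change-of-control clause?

The purchase adds only to Rohan's holdings (Ingrid's stake shrinks), so Rohan is the only person who could newly come to control Lumen.
Rohan holds 100% of Redfern, so Rohan controls Redfern.
Redfern and Rohan together hold 49% + 8% = 57% of Lumen, so Rohan controls Lumen.
So Rohan already controls Lumen before the transaction.
After the purchase, Rohan's direct stake in Ardent rises to 15% + 81% = 96%, and Ingrid's stake falls to 3%.
Rohan controlled Lumen already, so this is not a new person acquiring control; every other person's position is unchanged or reduced.
No new person acquires control, so the clause is not triggered.

No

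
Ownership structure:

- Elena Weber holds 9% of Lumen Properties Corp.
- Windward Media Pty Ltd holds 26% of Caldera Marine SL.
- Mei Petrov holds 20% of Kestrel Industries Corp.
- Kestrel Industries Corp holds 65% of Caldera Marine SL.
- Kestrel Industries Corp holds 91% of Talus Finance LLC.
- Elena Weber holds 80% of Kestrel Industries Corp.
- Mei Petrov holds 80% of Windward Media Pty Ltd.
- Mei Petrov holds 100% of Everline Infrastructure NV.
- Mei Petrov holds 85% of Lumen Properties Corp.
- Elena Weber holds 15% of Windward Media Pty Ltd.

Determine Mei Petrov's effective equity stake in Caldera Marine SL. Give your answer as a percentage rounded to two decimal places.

Mei reaches Caldera along 2 paths.
Via Kestrel: 20% × 65% = 13%.
Via Windward: 80% × 26% = 20.8%.
Total: 13% + 20.8% = 33.8%.
Rounded: 33.80%.

33.80%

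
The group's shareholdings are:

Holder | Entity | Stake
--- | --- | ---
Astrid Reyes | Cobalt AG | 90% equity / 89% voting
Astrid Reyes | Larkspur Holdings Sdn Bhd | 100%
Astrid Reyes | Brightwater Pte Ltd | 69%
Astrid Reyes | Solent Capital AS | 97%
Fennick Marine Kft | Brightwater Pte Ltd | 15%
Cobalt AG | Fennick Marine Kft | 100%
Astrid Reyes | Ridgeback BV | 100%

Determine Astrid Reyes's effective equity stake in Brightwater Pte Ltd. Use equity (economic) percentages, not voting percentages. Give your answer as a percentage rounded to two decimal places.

Astrid reaches Brightwater along 2 paths.
Direct stake: 69% = 69%.
Via Cobalt → Fennick: 90% × 100% × 15% = 13.5%.
Total: 69% + 13.5% = 82.5%.
Rounded: 82.50%.

82.50%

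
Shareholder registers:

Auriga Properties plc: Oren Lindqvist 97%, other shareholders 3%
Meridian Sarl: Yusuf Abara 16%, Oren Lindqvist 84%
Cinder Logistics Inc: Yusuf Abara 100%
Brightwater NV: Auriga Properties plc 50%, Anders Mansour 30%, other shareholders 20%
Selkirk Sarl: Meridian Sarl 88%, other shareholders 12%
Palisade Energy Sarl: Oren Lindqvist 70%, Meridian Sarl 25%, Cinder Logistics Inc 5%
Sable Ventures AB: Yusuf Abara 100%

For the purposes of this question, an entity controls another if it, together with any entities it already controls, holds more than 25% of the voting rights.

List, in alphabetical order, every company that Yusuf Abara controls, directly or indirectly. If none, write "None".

Cinder Logistics Inc, Sable Ventures AB

Yusuf holds 100% of Cinder, so Yusuf controls Cinder.
Yusuf holds 100% of Sable, so Yusuf controls Sable.
No other company's threshold is met.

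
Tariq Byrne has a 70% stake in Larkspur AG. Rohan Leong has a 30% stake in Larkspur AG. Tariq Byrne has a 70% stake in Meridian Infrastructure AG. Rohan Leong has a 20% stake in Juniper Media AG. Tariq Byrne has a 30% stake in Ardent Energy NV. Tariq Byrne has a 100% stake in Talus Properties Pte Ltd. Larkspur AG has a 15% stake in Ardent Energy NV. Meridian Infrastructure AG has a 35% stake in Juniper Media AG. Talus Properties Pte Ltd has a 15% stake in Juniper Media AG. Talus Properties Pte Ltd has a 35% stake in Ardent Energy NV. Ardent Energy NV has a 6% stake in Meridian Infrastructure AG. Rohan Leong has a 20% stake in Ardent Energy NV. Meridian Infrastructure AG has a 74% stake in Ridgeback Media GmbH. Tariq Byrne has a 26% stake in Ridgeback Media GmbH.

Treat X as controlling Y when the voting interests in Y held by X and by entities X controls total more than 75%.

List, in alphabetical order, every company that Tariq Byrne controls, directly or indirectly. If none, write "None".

Talus Properties Pte Ltd

Tariq holds 100% of Talus, so Tariq controls Talus.
No other company's threshold is met.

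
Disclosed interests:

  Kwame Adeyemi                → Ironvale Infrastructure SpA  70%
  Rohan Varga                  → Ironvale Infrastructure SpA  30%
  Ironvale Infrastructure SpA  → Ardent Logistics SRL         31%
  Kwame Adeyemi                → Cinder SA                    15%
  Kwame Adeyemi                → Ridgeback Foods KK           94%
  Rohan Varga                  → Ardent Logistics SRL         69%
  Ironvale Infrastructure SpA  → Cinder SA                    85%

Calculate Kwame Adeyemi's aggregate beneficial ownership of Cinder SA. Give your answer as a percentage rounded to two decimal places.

Kwame reaches Cinder along 2 paths.
Direct stake: 15% = 15%.
Via Ironvale: 70% × 85% = 59.5%.
Total: 15% + 59.5% = 74.5%.
Rounded: 74.50%.

74.50%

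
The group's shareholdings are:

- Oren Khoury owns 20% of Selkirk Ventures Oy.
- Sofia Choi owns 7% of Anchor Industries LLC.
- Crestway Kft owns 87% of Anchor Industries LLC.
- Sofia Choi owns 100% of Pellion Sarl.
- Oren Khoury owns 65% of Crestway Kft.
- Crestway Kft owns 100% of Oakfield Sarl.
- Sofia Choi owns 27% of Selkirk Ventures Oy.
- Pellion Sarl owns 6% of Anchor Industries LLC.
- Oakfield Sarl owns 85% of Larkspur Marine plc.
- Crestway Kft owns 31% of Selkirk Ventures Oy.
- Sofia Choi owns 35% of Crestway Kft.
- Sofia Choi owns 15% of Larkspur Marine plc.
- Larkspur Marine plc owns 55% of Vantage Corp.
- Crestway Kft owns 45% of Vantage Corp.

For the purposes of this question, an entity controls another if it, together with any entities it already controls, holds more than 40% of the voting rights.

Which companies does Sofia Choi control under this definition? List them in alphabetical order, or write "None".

Sofia holds 100% of Pellion, so Sofia controls Pellion.
No other company's threshold is met.

Pellion Sarl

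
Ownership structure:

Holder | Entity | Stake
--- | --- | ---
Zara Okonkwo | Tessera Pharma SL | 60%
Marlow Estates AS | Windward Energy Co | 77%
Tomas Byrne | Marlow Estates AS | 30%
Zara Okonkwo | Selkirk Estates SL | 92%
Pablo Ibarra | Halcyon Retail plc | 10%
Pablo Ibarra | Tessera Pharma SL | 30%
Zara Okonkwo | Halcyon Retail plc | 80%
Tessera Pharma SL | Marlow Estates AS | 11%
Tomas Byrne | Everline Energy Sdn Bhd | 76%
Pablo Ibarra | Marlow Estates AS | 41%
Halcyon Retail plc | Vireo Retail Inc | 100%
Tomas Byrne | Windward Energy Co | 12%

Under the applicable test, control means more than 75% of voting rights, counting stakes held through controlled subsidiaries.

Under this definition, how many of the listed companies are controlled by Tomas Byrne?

Tomas holds 76% of Everline, so Tomas controls Everline.
No other company's threshold is met.
Tomas controls 1 company.

1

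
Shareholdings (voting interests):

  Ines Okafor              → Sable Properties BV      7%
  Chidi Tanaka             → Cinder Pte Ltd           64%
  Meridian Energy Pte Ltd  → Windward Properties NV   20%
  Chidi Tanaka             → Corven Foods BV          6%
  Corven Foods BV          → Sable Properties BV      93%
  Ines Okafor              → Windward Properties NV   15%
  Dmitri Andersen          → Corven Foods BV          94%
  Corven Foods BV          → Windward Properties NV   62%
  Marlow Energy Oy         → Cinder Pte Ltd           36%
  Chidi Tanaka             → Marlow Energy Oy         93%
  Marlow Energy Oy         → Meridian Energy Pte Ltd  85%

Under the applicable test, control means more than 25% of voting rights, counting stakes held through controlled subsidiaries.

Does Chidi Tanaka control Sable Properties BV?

Chidi holds 93% of Marlow, so Chidi controls Marlow.
Marlow holds 85% of Meridian, so Chidi controls Meridian.
Marlow and Chidi together hold 36% + 64% = 100% of Cinder, so Chidi controls Cinder.
Neither Chidi nor any entity Chidi controls holds any voting interest in Sable.
So Chidi does not control Sable.

No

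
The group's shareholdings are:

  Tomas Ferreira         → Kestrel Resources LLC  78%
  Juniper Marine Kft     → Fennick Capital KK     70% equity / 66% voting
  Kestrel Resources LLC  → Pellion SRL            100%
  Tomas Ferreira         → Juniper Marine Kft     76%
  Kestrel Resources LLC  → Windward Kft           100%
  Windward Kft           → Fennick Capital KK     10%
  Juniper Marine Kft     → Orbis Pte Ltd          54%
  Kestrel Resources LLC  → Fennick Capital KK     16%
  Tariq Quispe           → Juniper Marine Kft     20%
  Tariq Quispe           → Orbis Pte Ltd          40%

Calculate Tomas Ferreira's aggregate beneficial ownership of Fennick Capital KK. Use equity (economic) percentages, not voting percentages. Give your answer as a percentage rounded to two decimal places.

Tomas reaches Fennick along 3 paths.
Via Juniper: 76% × 70% = 53.2%.
Via Kestrel → Windward: 78% × 100% × 10% = 7.8%.
Via Kestrel: 78% × 16% = 12.48%.
Total: 53.2% + 7.8% + 12.48% = 73.48%.

73.48%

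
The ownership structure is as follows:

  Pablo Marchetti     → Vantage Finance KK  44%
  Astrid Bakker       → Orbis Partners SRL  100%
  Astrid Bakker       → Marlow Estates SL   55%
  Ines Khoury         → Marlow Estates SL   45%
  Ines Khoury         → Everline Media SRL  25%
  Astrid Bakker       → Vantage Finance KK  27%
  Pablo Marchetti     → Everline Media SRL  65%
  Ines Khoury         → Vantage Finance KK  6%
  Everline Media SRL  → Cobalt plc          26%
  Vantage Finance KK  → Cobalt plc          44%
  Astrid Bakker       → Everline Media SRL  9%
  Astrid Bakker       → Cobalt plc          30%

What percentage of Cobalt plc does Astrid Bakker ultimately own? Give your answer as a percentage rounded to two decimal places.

Astrid reaches Cobalt along 3 paths.
Via Vantage: 27% × 44% = 11.88%.
Direct stake: 30% = 30%.
Via Everline: 9% × 26% = 2.34%.
Total: 11.88% + 30% + 2.34% = 44.22%.

44.22%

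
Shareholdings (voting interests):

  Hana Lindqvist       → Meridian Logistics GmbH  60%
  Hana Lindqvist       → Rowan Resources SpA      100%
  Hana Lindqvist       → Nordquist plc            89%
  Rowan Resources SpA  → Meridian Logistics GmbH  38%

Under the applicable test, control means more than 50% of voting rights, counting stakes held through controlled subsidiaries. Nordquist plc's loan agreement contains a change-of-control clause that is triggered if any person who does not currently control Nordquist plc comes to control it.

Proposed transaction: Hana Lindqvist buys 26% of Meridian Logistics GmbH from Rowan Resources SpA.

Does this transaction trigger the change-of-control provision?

No

The purchase adds only to Hana's holdings (Rowan's stake shrinks), so Hana is the only person who could newly come to control Nordquist.
Hana holds 89% of Nordquist, so Hana controls Nordquist.
So Hana already controls Nordquist before the transaction.
After the purchase, Hana's direct stake in Meridian rises to 60% + 26% = 86%, and Rowan's stake falls to 12%.
Hana controlled Nordquist already, so this is not a new person acquiring control; every other person's position is unchanged or reduced.
No new person acquires control, so the clause is not triggered.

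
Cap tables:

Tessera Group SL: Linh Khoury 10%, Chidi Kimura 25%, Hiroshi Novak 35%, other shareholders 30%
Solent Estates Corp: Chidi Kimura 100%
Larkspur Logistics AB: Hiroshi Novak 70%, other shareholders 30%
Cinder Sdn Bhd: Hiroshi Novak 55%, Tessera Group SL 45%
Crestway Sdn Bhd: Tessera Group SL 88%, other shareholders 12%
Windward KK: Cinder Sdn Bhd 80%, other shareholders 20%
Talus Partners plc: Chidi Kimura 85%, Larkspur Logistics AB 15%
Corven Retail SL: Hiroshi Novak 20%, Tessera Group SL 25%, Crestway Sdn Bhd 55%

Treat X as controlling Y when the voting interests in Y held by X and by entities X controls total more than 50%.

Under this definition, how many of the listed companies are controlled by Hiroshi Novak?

3

Hiroshi holds 70% of Larkspur, so Hiroshi controls Larkspur.
Hiroshi holds 55% of Cinder, so Hiroshi controls Cinder.
Cinder holds 80% of Windward, so Hiroshi controls Windward.
No other company's threshold is met.
Hiroshi controls 3 companies.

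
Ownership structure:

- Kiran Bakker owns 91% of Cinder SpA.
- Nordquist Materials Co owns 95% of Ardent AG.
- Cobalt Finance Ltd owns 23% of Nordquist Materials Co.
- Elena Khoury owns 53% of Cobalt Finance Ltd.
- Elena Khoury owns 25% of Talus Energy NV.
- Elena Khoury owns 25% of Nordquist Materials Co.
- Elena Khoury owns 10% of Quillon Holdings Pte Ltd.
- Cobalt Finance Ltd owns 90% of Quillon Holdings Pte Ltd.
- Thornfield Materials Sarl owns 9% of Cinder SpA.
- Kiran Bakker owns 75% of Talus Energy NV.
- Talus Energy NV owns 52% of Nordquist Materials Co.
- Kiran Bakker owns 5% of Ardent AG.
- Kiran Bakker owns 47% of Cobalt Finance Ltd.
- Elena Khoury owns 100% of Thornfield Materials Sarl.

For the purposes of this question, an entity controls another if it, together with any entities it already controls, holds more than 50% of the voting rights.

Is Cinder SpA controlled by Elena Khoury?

Elena holds 100% of Thornfield, so Elena controls Thornfield.
Elena holds 53% of Cobalt, so Elena controls Cobalt.
Cobalt and Elena together hold 90% + 10% = 100% of Quillon, so Elena controls Quillon.
In Cinder, Elena's side holds only 9%, not > 50%.
So Elena does not control Cinder.

No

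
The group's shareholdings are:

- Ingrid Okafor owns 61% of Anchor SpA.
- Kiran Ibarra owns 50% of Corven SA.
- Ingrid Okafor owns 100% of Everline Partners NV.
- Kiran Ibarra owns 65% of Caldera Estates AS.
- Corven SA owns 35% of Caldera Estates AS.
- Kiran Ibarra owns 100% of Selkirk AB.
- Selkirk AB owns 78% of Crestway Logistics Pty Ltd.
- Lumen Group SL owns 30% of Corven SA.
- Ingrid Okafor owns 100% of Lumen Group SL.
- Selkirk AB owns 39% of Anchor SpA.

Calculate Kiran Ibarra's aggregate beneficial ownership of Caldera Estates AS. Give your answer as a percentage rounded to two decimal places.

Kiran reaches Caldera along 2 paths.
Direct stake: 65% = 65%.
Via Corven: 50% × 35% = 17.5%.
Total: 65% + 17.5% = 82.5%.
Rounded: 82.50%.

82.50%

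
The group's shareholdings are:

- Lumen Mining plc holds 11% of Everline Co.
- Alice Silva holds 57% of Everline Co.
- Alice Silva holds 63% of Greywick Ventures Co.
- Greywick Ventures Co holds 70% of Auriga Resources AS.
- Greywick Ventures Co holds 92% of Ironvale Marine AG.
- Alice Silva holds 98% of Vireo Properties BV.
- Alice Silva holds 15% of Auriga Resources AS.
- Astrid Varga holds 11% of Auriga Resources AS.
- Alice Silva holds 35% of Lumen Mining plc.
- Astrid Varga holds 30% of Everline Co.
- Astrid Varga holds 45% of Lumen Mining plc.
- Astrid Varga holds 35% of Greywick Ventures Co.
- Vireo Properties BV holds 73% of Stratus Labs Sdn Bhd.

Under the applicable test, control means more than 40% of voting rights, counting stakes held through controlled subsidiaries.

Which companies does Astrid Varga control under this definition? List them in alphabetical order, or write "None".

Everline Co, Lumen Mining plc

Astrid holds 45% of Lumen, so Astrid controls Lumen.
Astrid and Lumen together hold 30% + 11% = 41% of Everline, so Astrid controls Everline.
No other company's threshold is met.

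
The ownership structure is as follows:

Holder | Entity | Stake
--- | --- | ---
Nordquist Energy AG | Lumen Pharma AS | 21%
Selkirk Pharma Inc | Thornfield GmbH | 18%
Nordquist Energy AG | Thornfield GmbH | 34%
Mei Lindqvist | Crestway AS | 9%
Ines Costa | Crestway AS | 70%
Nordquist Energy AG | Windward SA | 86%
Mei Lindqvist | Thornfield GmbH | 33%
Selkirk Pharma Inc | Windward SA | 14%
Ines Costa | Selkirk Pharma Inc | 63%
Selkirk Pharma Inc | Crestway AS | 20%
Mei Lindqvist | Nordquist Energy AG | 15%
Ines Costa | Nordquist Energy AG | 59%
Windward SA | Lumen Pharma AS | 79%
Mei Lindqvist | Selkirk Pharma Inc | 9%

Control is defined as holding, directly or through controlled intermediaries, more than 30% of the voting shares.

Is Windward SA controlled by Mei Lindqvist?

Mei holds 33% of Thornfield, so Mei controls Thornfield.
Neither Mei nor any entity Mei controls holds any voting interest in Windward.
So Mei does not control Windward.

No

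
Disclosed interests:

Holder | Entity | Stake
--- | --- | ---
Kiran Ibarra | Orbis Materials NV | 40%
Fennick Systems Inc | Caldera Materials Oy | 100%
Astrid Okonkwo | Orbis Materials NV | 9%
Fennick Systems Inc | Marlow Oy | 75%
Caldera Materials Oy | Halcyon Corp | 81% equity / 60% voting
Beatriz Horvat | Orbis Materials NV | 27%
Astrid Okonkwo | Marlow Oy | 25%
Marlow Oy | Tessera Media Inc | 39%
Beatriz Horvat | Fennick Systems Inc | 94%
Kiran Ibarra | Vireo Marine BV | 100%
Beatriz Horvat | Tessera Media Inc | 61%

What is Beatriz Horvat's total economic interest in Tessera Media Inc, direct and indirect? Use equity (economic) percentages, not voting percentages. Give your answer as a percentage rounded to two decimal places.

88.50%

Beatriz reaches Tessera along 2 paths.
Direct stake: 61% = 61%.
Via Fennick → Marlow: 94% × 75% × 39% = 27.495%.
Total: 61% + 27.495% = 88.495%.
Rounded: 88.50%.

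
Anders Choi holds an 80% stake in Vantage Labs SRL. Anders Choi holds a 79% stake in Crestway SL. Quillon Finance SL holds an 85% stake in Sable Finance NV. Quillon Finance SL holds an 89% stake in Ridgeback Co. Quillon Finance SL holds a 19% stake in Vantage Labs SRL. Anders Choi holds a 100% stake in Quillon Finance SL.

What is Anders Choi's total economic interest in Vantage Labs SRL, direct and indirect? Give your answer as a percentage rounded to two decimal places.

99.00%

Anders reaches Vantage along 2 paths.
Via Quillon: 100% × 19% = 19%.
Direct stake: 80% = 80%.
Total: 19% + 80% = 99%.
Rounded: 99.00%.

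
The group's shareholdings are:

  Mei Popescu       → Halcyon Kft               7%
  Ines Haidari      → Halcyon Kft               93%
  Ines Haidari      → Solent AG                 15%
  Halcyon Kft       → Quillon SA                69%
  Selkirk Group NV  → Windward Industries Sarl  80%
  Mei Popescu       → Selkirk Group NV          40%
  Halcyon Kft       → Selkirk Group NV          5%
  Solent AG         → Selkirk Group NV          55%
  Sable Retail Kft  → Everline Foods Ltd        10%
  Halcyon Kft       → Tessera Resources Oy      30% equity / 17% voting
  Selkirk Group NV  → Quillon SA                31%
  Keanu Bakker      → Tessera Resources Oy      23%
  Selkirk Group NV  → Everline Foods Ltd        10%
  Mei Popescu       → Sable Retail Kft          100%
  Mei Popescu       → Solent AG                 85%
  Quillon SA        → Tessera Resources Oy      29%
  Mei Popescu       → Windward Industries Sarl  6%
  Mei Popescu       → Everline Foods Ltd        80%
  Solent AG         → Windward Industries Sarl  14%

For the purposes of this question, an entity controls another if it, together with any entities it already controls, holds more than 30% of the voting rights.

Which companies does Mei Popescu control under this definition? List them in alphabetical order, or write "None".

Mei holds 85% of Solent, so Mei controls Solent.
Mei holds 100% of Sable, so Mei controls Sable.
Mei and Solent together hold 40% + 55% = 95% of Selkirk, so Mei controls Selkirk.
Selkirk holds 31% of Quillon, so Mei controls Quillon.
Mei and Sable and Selkirk together hold 80% + 10% + 10% = 100% of Everline, so Mei controls Everline.
Selkirk and Mei and Solent together hold 80% + 6% + 14% = 100% of Windward, so Mei controls Windward.
No other company's threshold is met.

Everline Foods Ltd, Quillon SA, Sable Retail Kft, Selkirk Group NV, Solent AG, Windward Industries Sarl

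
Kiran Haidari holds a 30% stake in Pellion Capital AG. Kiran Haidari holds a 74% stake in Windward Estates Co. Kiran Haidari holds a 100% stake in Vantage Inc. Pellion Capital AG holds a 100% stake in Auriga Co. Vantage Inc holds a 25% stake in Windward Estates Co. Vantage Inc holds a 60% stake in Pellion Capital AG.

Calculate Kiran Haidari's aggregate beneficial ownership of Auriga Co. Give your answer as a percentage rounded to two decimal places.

Kiran reaches Auriga along 2 paths.
Via Vantage → Pellion: 100% × 60% × 100% = 60%.
Via Pellion: 30% × 100% = 30%.
Total: 60% + 30% = 90%.
Rounded: 90.00%.

90.00%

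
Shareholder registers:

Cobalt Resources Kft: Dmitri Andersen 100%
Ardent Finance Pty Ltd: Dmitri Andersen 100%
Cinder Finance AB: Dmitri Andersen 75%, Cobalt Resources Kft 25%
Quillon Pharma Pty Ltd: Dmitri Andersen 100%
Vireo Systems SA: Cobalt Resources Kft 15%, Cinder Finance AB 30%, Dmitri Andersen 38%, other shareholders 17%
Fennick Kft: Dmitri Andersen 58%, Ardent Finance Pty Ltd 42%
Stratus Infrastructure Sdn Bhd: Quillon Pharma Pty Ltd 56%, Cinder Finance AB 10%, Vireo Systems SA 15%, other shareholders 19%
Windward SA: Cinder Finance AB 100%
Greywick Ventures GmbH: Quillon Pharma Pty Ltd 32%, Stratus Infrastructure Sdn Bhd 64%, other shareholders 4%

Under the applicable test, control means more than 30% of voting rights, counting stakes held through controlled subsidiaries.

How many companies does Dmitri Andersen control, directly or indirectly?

Dmitri holds 100% of Cobalt, so Dmitri controls Cobalt.
Dmitri holds 100% of Ardent, so Dmitri controls Ardent.
Dmitri and Cobalt together hold 75% + 25% = 100% of Cinder, so Dmitri controls Cinder.
Dmitri holds 100% of Quillon, so Dmitri controls Quillon.
Cobalt and Cinder and Dmitri together hold 15% + 30% + 38% = 83% of Vireo, so Dmitri controls Vireo.
Dmitri and Ardent together hold 58% + 42% = 100% of Fennick, so Dmitri controls Fennick.
Quillon and Cinder and Vireo together hold 56% + 10% + 15% = 81% of Stratus, so Dmitri controls Stratus.
Cinder holds 100% of Windward, so Dmitri controls Windward.
Quillon and Stratus together hold 32% + 64% = 96% of Greywick, so Dmitri controls Greywick.
Dmitri controls 9 companies.

9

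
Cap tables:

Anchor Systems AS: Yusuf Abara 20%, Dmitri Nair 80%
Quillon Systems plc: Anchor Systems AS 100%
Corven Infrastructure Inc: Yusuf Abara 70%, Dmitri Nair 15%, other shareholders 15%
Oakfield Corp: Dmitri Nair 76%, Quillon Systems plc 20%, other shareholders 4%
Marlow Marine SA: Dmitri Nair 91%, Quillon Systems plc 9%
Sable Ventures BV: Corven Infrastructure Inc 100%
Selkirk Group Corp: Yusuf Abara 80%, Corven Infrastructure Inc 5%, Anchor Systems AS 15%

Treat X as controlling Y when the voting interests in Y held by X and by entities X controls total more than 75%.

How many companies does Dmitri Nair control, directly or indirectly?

Dmitri holds 80% of Anchor, so Dmitri controls Anchor.
Anchor holds 100% of Quillon, so Dmitri controls Quillon.
Dmitri and Quillon together hold 76% + 20% = 96% of Oakfield, so Dmitri controls Oakfield.
Dmitri and Quillon together hold 91% + 9% = 100% of Marlow, so Dmitri controls Marlow.
No other company's threshold is met.
Dmitri controls 4 companies.

4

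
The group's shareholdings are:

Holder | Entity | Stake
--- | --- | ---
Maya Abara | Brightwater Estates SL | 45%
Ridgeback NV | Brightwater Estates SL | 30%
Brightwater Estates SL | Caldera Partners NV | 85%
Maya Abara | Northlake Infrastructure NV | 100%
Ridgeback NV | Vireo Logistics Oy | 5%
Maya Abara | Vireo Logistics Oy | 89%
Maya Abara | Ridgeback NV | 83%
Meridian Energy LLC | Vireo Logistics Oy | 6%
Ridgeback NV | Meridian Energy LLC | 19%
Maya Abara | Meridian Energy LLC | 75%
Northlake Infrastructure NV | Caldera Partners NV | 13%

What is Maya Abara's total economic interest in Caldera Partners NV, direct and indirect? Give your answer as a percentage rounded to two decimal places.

Maya reaches Caldera along 3 paths.
Via Brightwater: 45% × 85% = 38.25%.
Via Ridgeback → Brightwater: 83% × 30% × 85% = 21.165%.
Via Northlake: 100% × 13% = 13%.
Total: 38.25% + 21.165% + 13% = 72.415%.
Rounded: 72.42%.

72.42%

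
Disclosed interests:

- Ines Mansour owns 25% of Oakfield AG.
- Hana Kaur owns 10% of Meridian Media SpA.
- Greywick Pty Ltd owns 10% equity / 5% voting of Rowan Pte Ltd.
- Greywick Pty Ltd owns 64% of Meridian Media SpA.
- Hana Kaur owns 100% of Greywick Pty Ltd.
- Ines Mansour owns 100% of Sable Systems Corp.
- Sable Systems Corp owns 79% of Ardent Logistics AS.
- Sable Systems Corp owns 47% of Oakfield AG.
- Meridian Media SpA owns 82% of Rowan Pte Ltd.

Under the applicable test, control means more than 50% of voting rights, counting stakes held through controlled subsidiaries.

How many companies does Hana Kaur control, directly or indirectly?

3

Hana holds 100% of Greywick, so Hana controls Greywick.
Greywick and Hana together hold 64% + 10% = 74% of Meridian, so Hana controls Meridian.
Greywick and Meridian together hold 5% + 82% = 87% of Rowan, so Hana controls Rowan.
No other company's threshold is met.
Hana controls 3 companies.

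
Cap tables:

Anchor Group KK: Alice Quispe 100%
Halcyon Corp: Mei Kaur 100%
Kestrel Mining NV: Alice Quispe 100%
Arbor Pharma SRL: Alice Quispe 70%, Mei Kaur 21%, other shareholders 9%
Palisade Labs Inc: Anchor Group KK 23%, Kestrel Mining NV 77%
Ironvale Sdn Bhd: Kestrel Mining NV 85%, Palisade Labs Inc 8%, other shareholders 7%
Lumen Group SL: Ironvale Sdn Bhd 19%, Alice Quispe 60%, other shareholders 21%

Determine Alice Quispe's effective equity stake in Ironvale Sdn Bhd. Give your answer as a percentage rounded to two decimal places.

Alice reaches Ironvale along 3 paths.
Via Kestrel: 100% × 85% = 85%.
Via Anchor → Palisade: 100% × 23% × 8% = 1.84%.
Via Kestrel → Palisade: 100% × 77% × 8% = 6.16%.
Total: 85% + 1.84% + 6.16% = 93%.
Rounded: 93.00%.

93.00%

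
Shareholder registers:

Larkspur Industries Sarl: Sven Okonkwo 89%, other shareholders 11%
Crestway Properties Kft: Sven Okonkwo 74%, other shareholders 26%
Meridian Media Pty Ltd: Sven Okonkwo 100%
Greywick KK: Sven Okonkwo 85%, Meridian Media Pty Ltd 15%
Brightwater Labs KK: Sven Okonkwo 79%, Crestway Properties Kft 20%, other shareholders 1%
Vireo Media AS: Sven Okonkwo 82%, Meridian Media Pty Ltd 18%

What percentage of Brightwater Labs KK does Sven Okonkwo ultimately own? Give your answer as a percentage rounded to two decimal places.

93.80%

Sven reaches Brightwater along 2 paths.
Direct stake: 79% = 79%.
Via Crestway: 74% × 20% = 14.8%.
Total: 79% + 14.8% = 93.8%.
Rounded: 93.80%.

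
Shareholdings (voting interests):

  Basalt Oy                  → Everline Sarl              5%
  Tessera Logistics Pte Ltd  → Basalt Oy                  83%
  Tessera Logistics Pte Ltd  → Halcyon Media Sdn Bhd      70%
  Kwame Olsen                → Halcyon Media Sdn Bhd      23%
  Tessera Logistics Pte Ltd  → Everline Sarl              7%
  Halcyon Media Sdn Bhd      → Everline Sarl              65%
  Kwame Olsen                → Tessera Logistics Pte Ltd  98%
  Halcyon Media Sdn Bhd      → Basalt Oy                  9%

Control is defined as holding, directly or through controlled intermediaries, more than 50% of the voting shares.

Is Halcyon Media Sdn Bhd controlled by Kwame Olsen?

Kwame holds 98% of Tessera, so Kwame controls Tessera.
Tessera and Kwame together hold 70% + 23% = 93% of Halcyon, so Kwame controls Halcyon.

Yes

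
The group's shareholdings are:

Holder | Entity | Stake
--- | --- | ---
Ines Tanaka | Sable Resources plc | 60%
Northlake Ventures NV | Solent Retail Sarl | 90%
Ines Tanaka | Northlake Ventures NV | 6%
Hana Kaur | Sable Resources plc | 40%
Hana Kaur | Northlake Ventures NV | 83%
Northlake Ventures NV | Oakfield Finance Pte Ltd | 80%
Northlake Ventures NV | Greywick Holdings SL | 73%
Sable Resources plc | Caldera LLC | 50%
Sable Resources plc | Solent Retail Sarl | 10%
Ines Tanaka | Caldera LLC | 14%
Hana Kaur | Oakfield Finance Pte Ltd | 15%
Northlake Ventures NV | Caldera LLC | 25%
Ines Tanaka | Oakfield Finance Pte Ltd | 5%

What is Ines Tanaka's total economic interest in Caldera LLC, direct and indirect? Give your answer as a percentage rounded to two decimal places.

Ines reaches Caldera along 3 paths.
Via Northlake: 6% × 25% = 1.5%.
Via Sable: 60% × 50% = 30%.
Direct stake: 14% = 14%.
Total: 1.5% + 30% + 14% = 45.5%.
Rounded: 45.50%.

45.50%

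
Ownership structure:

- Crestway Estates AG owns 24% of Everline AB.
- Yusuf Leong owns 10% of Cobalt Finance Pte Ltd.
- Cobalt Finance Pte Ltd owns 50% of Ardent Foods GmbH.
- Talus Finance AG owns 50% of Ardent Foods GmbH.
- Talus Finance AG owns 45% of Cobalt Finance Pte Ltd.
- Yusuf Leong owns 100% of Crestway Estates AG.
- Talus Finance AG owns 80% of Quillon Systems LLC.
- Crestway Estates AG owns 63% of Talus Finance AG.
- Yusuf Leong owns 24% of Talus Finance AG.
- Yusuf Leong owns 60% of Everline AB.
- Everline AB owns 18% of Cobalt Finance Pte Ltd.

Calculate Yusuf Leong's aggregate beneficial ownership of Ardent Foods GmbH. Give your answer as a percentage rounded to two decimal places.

75.64%

Yusuf reaches Ardent along 7 paths.
Via Everline → Cobalt: 60% × 18% × 50% = 5.4%.
Via Crestway → Everline → Cobalt: 100% × 24% × 18% × 50% = 2.16%.
Via Crestway → Talus → Cobalt: 100% × 63% × 45% × 50% = 14.175%.
Via Talus → Cobalt: 24% × 45% × 50% = 5.4%.
Via Cobalt: 10% × 50% = 5%.
Via Crestway → Talus: 100% × 63% × 50% = 31.5%.
Via Talus: 24% × 50% = 12%.
Total: 5.4% + 2.16% + 14.175% + 5.4% + 5% + 31.5% + 12% = 75.635%.
Rounded: 75.64%.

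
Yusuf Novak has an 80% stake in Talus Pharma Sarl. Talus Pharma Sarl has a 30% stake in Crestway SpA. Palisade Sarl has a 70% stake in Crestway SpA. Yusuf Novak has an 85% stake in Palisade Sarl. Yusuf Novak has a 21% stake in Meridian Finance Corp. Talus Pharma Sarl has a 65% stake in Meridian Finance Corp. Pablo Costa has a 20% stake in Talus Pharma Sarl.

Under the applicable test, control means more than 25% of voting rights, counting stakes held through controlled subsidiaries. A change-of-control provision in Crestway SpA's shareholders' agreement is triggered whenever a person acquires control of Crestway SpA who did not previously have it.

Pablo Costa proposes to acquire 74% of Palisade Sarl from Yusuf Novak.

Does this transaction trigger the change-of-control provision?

Yes

The purchase adds only to Pablo's holdings (Yusuf's stake shrinks), so Pablo is the only person who could newly come to control Crestway.
Pablo's largest direct stake is 20% in Talus, which does not meet the threshold, so Pablo controls no company.
Neither Pablo nor any entity Pablo controls holds any voting interest in Crestway.
So before the transaction, Pablo does not control Crestway.
After the purchase, Pablo holds 74% of Palisade directly, and Yusuf's stake falls to 11%.
Pablo holds 74% of Palisade, so Pablo controls Palisade.
Palisade holds 70% of Crestway, so Pablo controls Crestway.
Pablo did not control Crestway before and does after, so the clause is triggered.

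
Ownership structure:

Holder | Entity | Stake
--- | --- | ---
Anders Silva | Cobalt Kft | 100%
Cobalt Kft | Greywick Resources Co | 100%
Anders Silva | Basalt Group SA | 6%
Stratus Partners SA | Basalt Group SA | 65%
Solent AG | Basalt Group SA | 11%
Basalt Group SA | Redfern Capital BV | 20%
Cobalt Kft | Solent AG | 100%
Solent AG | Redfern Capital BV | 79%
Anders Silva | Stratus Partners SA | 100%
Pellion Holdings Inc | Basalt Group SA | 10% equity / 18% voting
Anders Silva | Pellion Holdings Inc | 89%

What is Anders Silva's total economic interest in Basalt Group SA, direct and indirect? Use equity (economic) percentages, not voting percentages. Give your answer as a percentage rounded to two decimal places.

Anders reaches Basalt along 4 paths.
Via Cobalt → Solent: 100% × 100% × 11% = 11%.
Via Pellion: 89% × 10% = 8.9%.
Via Stratus: 100% × 65% = 65%.
Direct stake: 6% = 6%.
Total: 11% + 8.9% + 65% + 6% = 90.9%.
Rounded: 90.90%.

90.90%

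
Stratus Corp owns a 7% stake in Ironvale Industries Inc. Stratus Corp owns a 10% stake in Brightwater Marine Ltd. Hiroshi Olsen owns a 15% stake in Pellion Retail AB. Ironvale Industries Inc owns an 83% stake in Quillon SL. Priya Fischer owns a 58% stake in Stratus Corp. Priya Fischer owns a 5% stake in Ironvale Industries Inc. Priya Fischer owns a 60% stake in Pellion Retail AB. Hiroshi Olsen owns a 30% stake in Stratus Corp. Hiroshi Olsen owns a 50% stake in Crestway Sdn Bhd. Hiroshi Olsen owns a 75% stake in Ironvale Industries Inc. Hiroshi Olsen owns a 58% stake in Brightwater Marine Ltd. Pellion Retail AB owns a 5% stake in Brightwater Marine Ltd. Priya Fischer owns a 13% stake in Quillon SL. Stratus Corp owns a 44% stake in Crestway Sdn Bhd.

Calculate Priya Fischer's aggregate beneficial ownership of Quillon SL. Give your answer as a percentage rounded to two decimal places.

20.52%

Priya reaches Quillon along 3 paths.
Via Stratus → Ironvale: 58% × 7% × 83% = 3.3698%.
Via Ironvale: 5% × 83% = 4.15%.
Direct stake: 13% = 13%.
Total: 3.3698% + 4.15% + 13% = 20.5198%.
Rounded: 20.52%.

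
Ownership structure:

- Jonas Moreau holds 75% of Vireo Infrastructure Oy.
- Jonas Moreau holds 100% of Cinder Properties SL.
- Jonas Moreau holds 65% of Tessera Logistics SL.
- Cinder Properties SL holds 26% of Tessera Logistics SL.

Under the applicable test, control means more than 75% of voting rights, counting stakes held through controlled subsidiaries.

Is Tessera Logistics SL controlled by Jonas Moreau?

Yes

Jonas holds 100% of Cinder, so Jonas controls Cinder.
Jonas and Cinder together hold 65% + 26% = 91% of Tessera, so Jonas controls Tessera.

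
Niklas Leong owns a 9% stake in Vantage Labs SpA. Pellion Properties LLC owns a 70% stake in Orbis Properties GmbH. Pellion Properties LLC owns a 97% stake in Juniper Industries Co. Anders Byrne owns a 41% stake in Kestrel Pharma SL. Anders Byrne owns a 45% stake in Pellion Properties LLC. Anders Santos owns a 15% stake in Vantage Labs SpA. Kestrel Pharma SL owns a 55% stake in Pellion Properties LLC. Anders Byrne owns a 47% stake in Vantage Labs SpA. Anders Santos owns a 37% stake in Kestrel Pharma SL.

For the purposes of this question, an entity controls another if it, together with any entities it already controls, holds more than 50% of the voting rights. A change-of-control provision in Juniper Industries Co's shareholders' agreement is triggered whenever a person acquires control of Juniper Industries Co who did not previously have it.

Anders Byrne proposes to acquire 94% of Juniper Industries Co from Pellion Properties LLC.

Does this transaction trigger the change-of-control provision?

Yes

The purchase adds only to Anders Byrne's holdings (Pellion's stake shrinks), so Anders Byrne is the only person who could newly come to control Juniper.
Anders Byrne's largest direct stake is 47% in Vantage, which does not meet the threshold, so Anders Byrne controls no company.
Neither Anders Byrne nor any entity Anders Byrne controls holds any voting interest in Juniper.
So before the transaction, Anders Byrne does not control Juniper.
After the purchase, Anders Byrne holds 94% of Juniper directly, and Pellion's stake falls to 3%.
Anders Byrne holds 94% of Juniper, so Anders Byrne controls Juniper.
Anders Byrne did not control Juniper before and does after, so the clause is triggered.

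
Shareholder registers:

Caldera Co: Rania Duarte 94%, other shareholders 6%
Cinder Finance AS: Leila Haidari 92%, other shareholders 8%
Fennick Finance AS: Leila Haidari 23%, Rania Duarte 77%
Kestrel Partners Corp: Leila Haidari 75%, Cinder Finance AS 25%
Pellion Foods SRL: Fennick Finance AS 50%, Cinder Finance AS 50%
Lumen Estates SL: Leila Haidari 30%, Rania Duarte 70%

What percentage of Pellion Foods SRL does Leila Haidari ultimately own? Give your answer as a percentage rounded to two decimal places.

57.50%

Leila reaches Pellion along 2 paths.
Via Fennick: 23% × 50% = 11.5%.
Via Cinder: 92% × 50% = 46%.
Total: 11.5% + 46% = 57.5%.
Rounded: 57.50%.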